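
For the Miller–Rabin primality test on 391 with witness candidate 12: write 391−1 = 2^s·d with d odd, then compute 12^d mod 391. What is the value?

391 − 1 = 390 = 2^1 · 195, so d = 195.
12^1 ≡ 12 (mod 391)
12^2 ≡ 12^2 = 144 ≡ 144 (mod 391)
12^4 ≡ 144^2 = 20736 ≡ 13 (mod 391)
12^8 ≡ 13^2 = 169 ≡ 169 (mod 391)
12^16 ≡ 169^2 = 28561 ≡ 18 (mod 391)
12^32 ≡ 18^2 = 324 ≡ 324 (mod 391)
12^64 ≡ 324^2 = 104976 ≡ 188 (mod 391)
12^128 ≡ 188^2 = 35344 ≡ 154 (mod 391)
195 = 128 + 64 + 2 + 1 in binary powers of 2.
So 12^195 ≡ 154 · 188 · 144 · 12 ≡ 215 (mod 391).
Squaring chain: 215; never reaches −1, so base 12 is a Miller–Rabin witness that 391 is composite.

215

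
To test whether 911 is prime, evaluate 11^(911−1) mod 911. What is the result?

1

11^1 ≡ 11 (mod 911)
11^2 ≡ 11^2 = 121 ≡ 121 (mod 911)
11^4 ≡ 121^2 = 14641 ≡ 65 (mod 911)
11^8 ≡ 65^2 = 4225 ≡ 581 (mod 911)
11^16 ≡ 581^2 = 337561 ≡ 491 (mod 911)
11^32 ≡ 491^2 = 241081 ≡ 577 (mod 911)
11^64 ≡ 577^2 = 332929 ≡ 414 (mod 911)
11^128 ≡ 414^2 = 171396 ≡ 128 (mod 911)
11^256 ≡ 128^2 = 16384 ≡ 897 (mod 911)
11^512 ≡ 897^2 = 804609 ≡ 196 (mod 911)
910 = 512 + 256 + 128 + 8 + 4 + 2 in binary powers of 2.
So 11^910 ≡ 196 · 897 · 128 · 581 · 65 · 121 ≡ 1 (mod 911).
Since the result is 1, base 11 gives no evidence that 911 is composite.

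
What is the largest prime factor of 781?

71

781 = 11 · 71
71 is prime.
So 781 = 11 · 71; the largest prime factor is 71.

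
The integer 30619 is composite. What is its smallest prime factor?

67

30619 is odd.
Digit sum 19, not divisible by 3.
Ends in 9: not divisible by 5.
7: 30619 = 7·4374 + 1
11: 30619 = 11·2783 + 6
13: 30619 = 13·2355 + 4
17: 30619 = 17·1801 + 2
19: 30619 = 19·1611 + 10
23: 30619 = 23·1331 + 6
29: 30619 = 29·1055 + 24
31: 30619 = 31·987 + 22
37: 30619 = 37·827 + 20
41: 30619 = 41·746 + 33
43: 30619 = 43·712 + 3
47: 30619 = 47·651 + 22
53: 30619 = 53·577 + 38
59: 30619 = 59·518 + 57
61: 30619 = 61·501 + 58
67: 30619 = 67·457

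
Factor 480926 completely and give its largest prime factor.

97

480926 = 2 · 240463
240463 = 37 · 6499
6499 = 67 · 97
97 is prime.
So 480926 = 2 · 37 · 67 · 97; the largest prime factor is 97.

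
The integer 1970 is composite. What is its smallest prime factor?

1970 is even: 2 divides it.

2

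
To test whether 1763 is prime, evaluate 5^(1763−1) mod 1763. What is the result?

5^1 ≡ 5 (mod 1763)
5^2 ≡ 5^2 = 25 ≡ 25 (mod 1763)
5^4 ≡ 25^2 = 625 ≡ 625 (mod 1763)
5^8 ≡ 625^2 = 390625 ≡ 1002 (mod 1763)
5^16 ≡ 1002^2 = 1004004 ≡ 857 (mod 1763)
5^32 ≡ 857^2 = 734449 ≡ 1041 (mod 1763)
5^64 ≡ 1041^2 = 1083681 ≡ 1199 (mod 1763)
5^128 ≡ 1199^2 = 1437601 ≡ 756 (mod 1763)
5^256 ≡ 756^2 = 571536 ≡ 324 (mod 1763)
5^512 ≡ 324^2 = 104976 ≡ 959 (mod 1763)
5^1024 ≡ 959^2 = 919681 ≡ 1158 (mod 1763)
1762 = 1024 + 512 + 128 + 64 + 32 + 2 in binary powers of 2.
So 5^1762 ≡ 1158 · 959 · 756 · 1199 · 1041 · 25 ≡ 1665 (mod 1763).
Since 1665 ≠ 1, base 5 is a Fermat witness: 1763 is composite.

1665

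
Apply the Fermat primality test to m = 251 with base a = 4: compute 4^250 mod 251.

4^1 ≡ 4 (mod 251)
4^2 ≡ 4^2 = 16 ≡ 16 (mod 251)
4^4 ≡ 16^2 = 256 ≡ 5 (mod 251)
4^8 ≡ 5^2 = 25 ≡ 25 (mod 251)
4^16 ≡ 25^2 = 625 ≡ 123 (mod 251)
4^32 ≡ 123^2 = 15129 ≡ 69 (mod 251)
4^64 ≡ 69^2 = 4761 ≡ 243 (mod 251)
4^128 ≡ 243^2 = 59049 ≡ 64 (mod 251)
250 = 128 + 64 + 32 + 16 + 8 + 2 in binary powers of 2.
So 4^250 ≡ 64 · 243 · 69 · 123 · 25 · 16 ≡ 1 (mod 251).
Since the result is 1, base 4 gives no evidence that 251 is composite.

1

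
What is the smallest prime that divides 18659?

47

18659 is odd.
Digit sum 29, not divisible by 3.
Ends in 9: not divisible by 5.
7: 18659 = 7·2665 + 4
11: 18659 = 11·1696 + 3
13: 18659 = 13·1435 + 4
17: 18659 = 17·1097 + 10
19: 18659 = 19·982 + 1
23: 18659 = 23·811 + 6
29: 18659 = 29·643 + 12
31: 18659 = 31·601 + 28
37: 18659 = 37·504 + 11
41: 18659 = 41·455 + 4
43: 18659 = 43·433 + 40
47: 18659 = 47·397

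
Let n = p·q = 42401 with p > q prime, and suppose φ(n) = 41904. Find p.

φ(n) = (p−1)(q−1) = n − (p+q) + 1, so p + q = 42401 − 41904 + 1 = 498.
p and q are the roots of t² − 498t + 42401 = 0.
Discriminant: 498² − 4·42401 = 248004 − 169604 = 78400; √78400 = 280.
q = (498 − 280)/2 = 109, p = (498 + 280)/2 = 389.
Check: 109 · 389 = 42401.

389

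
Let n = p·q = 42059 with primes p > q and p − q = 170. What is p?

307

Since p = q + 170, we have 42059 = q(q + 170), so q² + 170q − 42059 = 0.
Discriminant: 170² + 4·42059 = 28900 + 168236 = 197136; √197136 = 444.
q = (−170 + 444)/2 = 137, and p = q + 170 = 307.
Check: 137 · 307 = 42059.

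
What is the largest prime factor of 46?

46 = 2 · 23
23 is prime.
So 46 = 2 · 23; the largest prime factor is 23.

23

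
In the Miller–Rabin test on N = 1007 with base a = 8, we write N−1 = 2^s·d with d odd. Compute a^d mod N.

1007 − 1 = 1006 = 2^1 · 503, so d = 503.
8^1 ≡ 8 (mod 1007)
8^2 ≡ 8^2 = 64 ≡ 64 (mod 1007)
8^4 ≡ 64^2 = 4096 ≡ 68 (mod 1007)
8^8 ≡ 68^2 = 4624 ≡ 596 (mod 1007)
8^16 ≡ 596^2 = 355216 ≡ 752 (mod 1007)
8^32 ≡ 752^2 = 565504 ≡ 577 (mod 1007)
8^64 ≡ 577^2 = 332929 ≡ 619 (mod 1007)
8^128 ≡ 619^2 = 383161 ≡ 501 (mod 1007)
8^256 ≡ 501^2 = 251001 ≡ 258 (mod 1007)
503 = 256 + 128 + 64 + 32 + 16 + 4 + 2 + 1 in binary powers of 2.
So 8^503 ≡ 258 · 501 · 619 · 577 · 752 · 68 · 64 · 8 ≡ 373 (mod 1007).
Squaring chain: 373; never reaches −1, so base 8 is a Miller–Rabin witness that 1007 is composite.

373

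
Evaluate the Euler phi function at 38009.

37620

Factor: 38009 = 191 · 199.
φ(38009) = (191−1) · (199−1) = 190 · 198 = 37620.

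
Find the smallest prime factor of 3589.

3589 is odd.
Digit sum 25, not divisible by 3.
Ends in 9: not divisible by 5.
7: 3589 = 7·512 + 5
11: 3589 = 11·326 + 3
13: 3589 = 13·276 + 1
17: 3589 = 17·211 + 2
19: 3589 = 19·188 + 17
23: 3589 = 23·156 + 1
29: 3589 = 29·123 + 22
31: 3589 = 31·115 + 24
37: 3589 = 37·97

37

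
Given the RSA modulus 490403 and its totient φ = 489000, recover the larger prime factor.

751

φ(n) = (p−1)(q−1) = n − (p+q) + 1, so p + q = 490403 − 489000 + 1 = 1404.
p and q are the roots of t² − 1404t + 490403 = 0.
Discriminant: 1404² − 4·490403 = 1971216 − 1961612 = 9604; √9604 = 98.
q = (1404 − 98)/2 = 653, p = (1404 + 98)/2 = 751.
Check: 653 · 751 = 490403.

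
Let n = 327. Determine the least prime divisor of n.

327 is odd.
Digit sum 12, divisible by 3.

3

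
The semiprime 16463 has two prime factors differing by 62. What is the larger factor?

163

Since p = q + 62, we have 16463 = q(q + 62), so q² + 62q − 16463 = 0.
Discriminant: 62² + 4·16463 = 3844 + 65852 = 69696; √69696 = 264.
q = (−62 + 264)/2 = 101, and p = q + 62 = 163.
Check: 101 · 163 = 16463.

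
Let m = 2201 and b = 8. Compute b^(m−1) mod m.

900

8^1 ≡ 8 (mod 2201)
8^2 ≡ 8^2 = 64 ≡ 64 (mod 2201)
8^4 ≡ 64^2 = 4096 ≡ 1895 (mod 2201)
8^8 ≡ 1895^2 = 3591025 ≡ 1194 (mod 2201)
8^16 ≡ 1194^2 = 1425636 ≡ 1589 (mod 2201)
8^32 ≡ 1589^2 = 2524921 ≡ 374 (mod 2201)
8^64 ≡ 374^2 = 139876 ≡ 1213 (mod 2201)
8^128 ≡ 1213^2 = 1471369 ≡ 1101 (mod 2201)
8^256 ≡ 1101^2 = 1212201 ≡ 1651 (mod 2201)
8^512 ≡ 1651^2 = 2725801 ≡ 963 (mod 2201)
8^1024 ≡ 963^2 = 927369 ≡ 748 (mod 2201)
8^2048 ≡ 748^2 = 559504 ≡ 450 (mod 2201)
2200 = 2048 + 128 + 16 + 8 in binary powers of 2.
So 8^2200 ≡ 450 · 1101 · 1589 · 1194 ≡ 900 (mod 2201).
Since 900 ≠ 1, base 8 is a Fermat witness: 2201 is composite.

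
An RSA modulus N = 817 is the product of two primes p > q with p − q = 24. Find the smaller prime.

19

Since p = q + 24, we have 817 = q(q + 24), so q² + 24q − 817 = 0.
Discriminant: 24² + 4·817 = 576 + 3268 = 3844; √3844 = 62.
q = (−24 + 62)/2 = 19, and p = q + 24 = 43.
Check: 19 · 43 = 817.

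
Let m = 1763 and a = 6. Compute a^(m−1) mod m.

6^1 ≡ 6 (mod 1763)
6^2 ≡ 6^2 = 36 ≡ 36 (mod 1763)
6^4 ≡ 36^2 = 1296 ≡ 1296 (mod 1763)
6^8 ≡ 1296^2 = 1679616 ≡ 1240 (mod 1763)
6^16 ≡ 1240^2 = 1537600 ≡ 264 (mod 1763)
6^32 ≡ 264^2 = 69696 ≡ 939 (mod 1763)
6^64 ≡ 939^2 = 881721 ≡ 221 (mod 1763)
6^128 ≡ 221^2 = 48841 ≡ 1240 (mod 1763)
6^256 ≡ 1240^2 = 1537600 ≡ 264 (mod 1763)
6^512 ≡ 264^2 = 69696 ≡ 939 (mod 1763)
6^1024 ≡ 939^2 = 881721 ≡ 221 (mod 1763)
1762 = 1024 + 512 + 128 + 64 + 32 + 2 in binary powers of 2.
So 6^1762 ≡ 221 · 939 · 1240 · 221 · 939 · 36 ≡ 651 (mod 1763).
Since 651 ≠ 1, base 6 is a Fermat witness: 1763 is composite.

651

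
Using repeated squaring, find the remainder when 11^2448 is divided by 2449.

11^1 ≡ 11 (mod 2449)
11^2 ≡ 11^2 = 121 ≡ 121 (mod 2449)
11^4 ≡ 121^2 = 14641 ≡ 2396 (mod 2449)
11^8 ≡ 2396^2 = 5740816 ≡ 360 (mod 2449)
11^16 ≡ 360^2 = 129600 ≡ 2252 (mod 2449)
11^32 ≡ 2252^2 = 5071504 ≡ 2074 (mod 2449)
11^64 ≡ 2074^2 = 4301476 ≡ 1032 (mod 2449)
11^128 ≡ 1032^2 = 1065024 ≡ 2158 (mod 2449)
11^256 ≡ 2158^2 = 4656964 ≡ 1415 (mod 2449)
11^512 ≡ 1415^2 = 2002225 ≡ 1392 (mod 2449)
11^1024 ≡ 1392^2 = 1937664 ≡ 505 (mod 2449)
11^2048 ≡ 505^2 = 255025 ≡ 329 (mod 2449)
2448 = 2048 + 256 + 128 + 16 in binary powers of 2.
So 11^2448 ≡ 329 · 1415 · 2158 · 2252 ≡ 2141 (mod 2449).
Since 2141 ≠ 1, base 11 is a Fermat witness: 2449 is composite.

2141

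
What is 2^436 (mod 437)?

358

2^1 ≡ 2 (mod 437)
2^2 ≡ 2^2 = 4 ≡ 4 (mod 437)
2^4 ≡ 4^2 = 16 ≡ 16 (mod 437)
2^8 ≡ 16^2 = 256 ≡ 256 (mod 437)
2^16 ≡ 256^2 = 65536 ≡ 423 (mod 437)
2^32 ≡ 423^2 = 178929 ≡ 196 (mod 437)
2^64 ≡ 196^2 = 38416 ≡ 397 (mod 437)
2^128 ≡ 397^2 = 157609 ≡ 289 (mod 437)
2^256 ≡ 289^2 = 83521 ≡ 54 (mod 437)
436 = 256 + 128 + 32 + 16 + 4 in binary powers of 2.
So 2^436 ≡ 54 · 289 · 196 · 423 · 16 ≡ 358 (mod 437).
Since 358 ≠ 1, base 2 is a Fermat witness: 437 is composite.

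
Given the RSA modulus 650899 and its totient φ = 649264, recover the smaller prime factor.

φ(n) = (p−1)(q−1) = n − (p+q) + 1, so p + q = 650899 − 649264 + 1 = 1636.
p and q are the roots of t² − 1636t + 650899 = 0.
Discriminant: 1636² − 4·650899 = 2676496 − 2603596 = 72900; √72900 = 270.
q = (1636 − 270)/2 = 683, p = (1636 + 270)/2 = 953.
Check: 683 · 953 = 650899.

683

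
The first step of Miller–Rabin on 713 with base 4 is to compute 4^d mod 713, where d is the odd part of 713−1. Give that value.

349

713 − 1 = 712 = 2^3 · 89, so d = 89.
4^1 ≡ 4 (mod 713)
4^2 ≡ 4^2 = 16 ≡ 16 (mod 713)
4^4 ≡ 16^2 = 256 ≡ 256 (mod 713)
4^8 ≡ 256^2 = 65536 ≡ 653 (mod 713)
4^16 ≡ 653^2 = 426409 ≡ 35 (mod 713)
4^32 ≡ 35^2 = 1225 ≡ 512 (mod 713)
4^64 ≡ 512^2 = 262144 ≡ 473 (mod 713)
89 = 64 + 16 + 8 + 1 in binary powers of 2.
So 4^89 ≡ 473 · 35 · 653 · 4 ≡ 349 (mod 713).
Squaring chain: 349 → 591 → 624; never reaches −1, so base 4 is a Miller–Rabin witness that 713 is composite.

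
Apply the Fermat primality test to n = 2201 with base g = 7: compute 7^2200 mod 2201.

955

7^1 ≡ 7 (mod 2201)
7^2 ≡ 7^2 = 49 ≡ 49 (mod 2201)
7^4 ≡ 49^2 = 2401 ≡ 200 (mod 2201)
7^8 ≡ 200^2 = 40000 ≡ 382 (mod 2201)
7^16 ≡ 382^2 = 145924 ≡ 658 (mod 2201)
7^32 ≡ 658^2 = 432964 ≡ 1568 (mod 2201)
7^64 ≡ 1568^2 = 2458624 ≡ 107 (mod 2201)
7^128 ≡ 107^2 = 11449 ≡ 444 (mod 2201)
7^256 ≡ 444^2 = 197136 ≡ 1247 (mod 2201)
7^512 ≡ 1247^2 = 1555009 ≡ 1103 (mod 2201)
7^1024 ≡ 1103^2 = 1216609 ≡ 1657 (mod 2201)
7^2048 ≡ 1657^2 = 2745649 ≡ 1002 (mod 2201)
2200 = 2048 + 128 + 16 + 8 in binary powers of 2.
So 7^2200 ≡ 1002 · 444 · 658 · 382 ≡ 955 (mod 2201).
Since 955 ≠ 1, base 7 is a Fermat witness: 2201 is composite.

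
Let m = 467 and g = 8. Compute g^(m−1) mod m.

8^1 ≡ 8 (mod 467)
8^2 ≡ 8^2 = 64 ≡ 64 (mod 467)
8^4 ≡ 64^2 = 4096 ≡ 360 (mod 467)
8^8 ≡ 360^2 = 129600 ≡ 241 (mod 467)
8^16 ≡ 241^2 = 58081 ≡ 173 (mod 467)
8^32 ≡ 173^2 = 29929 ≡ 41 (mod 467)
8^64 ≡ 41^2 = 1681 ≡ 280 (mod 467)
8^128 ≡ 280^2 = 78400 ≡ 411 (mod 467)
8^256 ≡ 411^2 = 168921 ≡ 334 (mod 467)
466 = 256 + 128 + 64 + 16 + 2 in binary powers of 2.
So 8^466 ≡ 334 · 411 · 280 · 173 · 64 ≡ 1 (mod 467).
Since the result is 1, base 8 gives no evidence that 467 is composite.

1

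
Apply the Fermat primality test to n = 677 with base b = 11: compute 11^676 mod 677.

1

11^1 ≡ 11 (mod 677)
11^2 ≡ 11^2 = 121 ≡ 121 (mod 677)
11^4 ≡ 121^2 = 14641 ≡ 424 (mod 677)
11^8 ≡ 424^2 = 179776 ≡ 371 (mod 677)
11^16 ≡ 371^2 = 137641 ≡ 210 (mod 677)
11^32 ≡ 210^2 = 44100 ≡ 95 (mod 677)
11^64 ≡ 95^2 = 9025 ≡ 224 (mod 677)
11^128 ≡ 224^2 = 50176 ≡ 78 (mod 677)
11^256 ≡ 78^2 = 6084 ≡ 668 (mod 677)
11^512 ≡ 668^2 = 446224 ≡ 81 (mod 677)
676 = 512 + 128 + 32 + 4 in binary powers of 2.
So 11^676 ≡ 81 · 78 · 95 · 424 ≡ 1 (mod 677).
Since the result is 1, base 11 gives no evidence that 677 is composite.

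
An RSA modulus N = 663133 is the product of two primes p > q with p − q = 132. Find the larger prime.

883

Since p = q + 132, we have 663133 = q(q + 132), so q² + 132q − 663133 = 0.
Discriminant: 132² + 4·663133 = 17424 + 2652532 = 2669956; √2669956 = 1634.
q = (−132 + 1634)/2 = 751, and p = q + 132 = 883.
Check: 751 · 883 = 663133.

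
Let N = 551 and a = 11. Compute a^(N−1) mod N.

410

11^1 ≡ 11 (mod 551)
11^2 ≡ 11^2 = 121 ≡ 121 (mod 551)
11^4 ≡ 121^2 = 14641 ≡ 315 (mod 551)
11^8 ≡ 315^2 = 99225 ≡ 45 (mod 551)
11^16 ≡ 45^2 = 2025 ≡ 372 (mod 551)
11^32 ≡ 372^2 = 138384 ≡ 83 (mod 551)
11^64 ≡ 83^2 = 6889 ≡ 277 (mod 551)
11^128 ≡ 277^2 = 76729 ≡ 140 (mod 551)
11^256 ≡ 140^2 = 19600 ≡ 315 (mod 551)
11^512 ≡ 315^2 = 99225 ≡ 45 (mod 551)
550 = 512 + 32 + 4 + 2 in binary powers of 2.
So 11^550 ≡ 45 · 83 · 315 · 121 ≡ 410 (mod 551).
Since 410 ≠ 1, base 11 is a Fermat witness: 551 is composite.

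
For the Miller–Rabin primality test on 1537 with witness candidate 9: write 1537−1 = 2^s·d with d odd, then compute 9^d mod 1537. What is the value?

1537 − 1 = 1536 = 2^9 · 3, so d = 3.
9^1 ≡ 9 (mod 1537)
9^2 ≡ 9^2 = 81 ≡ 81 (mod 1537)
3 = 2 + 1 in binary powers of 2.
So 9^3 ≡ 81 · 9 ≡ 729 (mod 1537).
Squaring chain: 729 → 1176 → 1213 → 460 → 1031 → 894 → 1533 → 16 → 256; never reaches −1, so base 9 is a Miller–Rabin witness that 1537 is composite.

729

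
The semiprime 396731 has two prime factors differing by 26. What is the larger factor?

Since p = q + 26, we have 396731 = q(q + 26), so q² + 26q − 396731 = 0.
Discriminant: 26² + 4·396731 = 676 + 1586924 = 1587600; √1587600 = 1260.
q = (−26 + 1260)/2 = 617, and p = q + 26 = 643.
Check: 617 · 643 = 396731.

643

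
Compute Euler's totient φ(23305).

18096

Factor: 23305 = 5 · 59 · 79.
φ(23305) = (5−1) · (59−1) · (79−1) = 4 · 58 · 78 = 18096.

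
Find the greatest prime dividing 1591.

1591 = 37 · 43
43 is prime.
So 1591 = 37 · 43; the largest prime factor is 43.

43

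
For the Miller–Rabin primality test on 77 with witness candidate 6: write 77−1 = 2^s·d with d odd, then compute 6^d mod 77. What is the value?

77 − 1 = 76 = 2^2 · 19, so d = 19.
6^1 ≡ 6 (mod 77)
6^2 ≡ 6^2 = 36 ≡ 36 (mod 77)
6^4 ≡ 36^2 = 1296 ≡ 64 (mod 77)
6^8 ≡ 64^2 = 4096 ≡ 15 (mod 77)
6^16 ≡ 15^2 = 225 ≡ 71 (mod 77)
19 = 16 + 2 + 1 in binary powers of 2.
So 6^19 ≡ 71 · 36 · 6 ≡ 13 (mod 77).
Squaring chain: 13 → 15; never reaches −1, so base 6 is a Miller–Rabin witness that 77 is composite.

13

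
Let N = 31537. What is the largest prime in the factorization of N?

61

31537 = 11 · 2867
2867 = 47 · 61
61 is prime.
So 31537 = 11 · 47 · 61; the largest prime factor is 61.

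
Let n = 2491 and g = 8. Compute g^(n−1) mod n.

8^1 ≡ 8 (mod 2491)
8^2 ≡ 8^2 = 64 ≡ 64 (mod 2491)
8^4 ≡ 64^2 = 4096 ≡ 1605 (mod 2491)
8^8 ≡ 1605^2 = 2576025 ≡ 331 (mod 2491)
8^16 ≡ 331^2 = 109561 ≡ 2448 (mod 2491)
8^32 ≡ 2448^2 = 5992704 ≡ 1849 (mod 2491)
8^64 ≡ 1849^2 = 3418801 ≡ 1149 (mod 2491)
8^128 ≡ 1149^2 = 1320201 ≡ 2462 (mod 2491)
8^256 ≡ 2462^2 = 6061444 ≡ 841 (mod 2491)
8^512 ≡ 841^2 = 707281 ≡ 2328 (mod 2491)
8^1024 ≡ 2328^2 = 5419584 ≡ 1659 (mod 2491)
8^2048 ≡ 1659^2 = 2752281 ≡ 2217 (mod 2491)
2490 = 2048 + 256 + 128 + 32 + 16 + 8 + 2 in binary powers of 2.
So 8^2490 ≡ 2217 · 841 · 2462 · 1849 · 2448 · 331 · 64 ≡ 1811 (mod 2491).
Since 1811 ≠ 1, base 8 is a Fermat witness: 2491 is composite.

1811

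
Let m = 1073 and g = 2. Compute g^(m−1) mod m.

2^1 ≡ 2 (mod 1073)
2^2 ≡ 2^2 = 4 ≡ 4 (mod 1073)
2^4 ≡ 4^2 = 16 ≡ 16 (mod 1073)
2^8 ≡ 16^2 = 256 ≡ 256 (mod 1073)
2^16 ≡ 256^2 = 65536 ≡ 83 (mod 1073)
2^32 ≡ 83^2 = 6889 ≡ 451 (mod 1073)
2^64 ≡ 451^2 = 203401 ≡ 604 (mod 1073)
2^128 ≡ 604^2 = 364816 ≡ 1069 (mod 1073)
2^256 ≡ 1069^2 = 1142761 ≡ 16 (mod 1073)
2^512 ≡ 16^2 = 256 ≡ 256 (mod 1073)
2^1024 ≡ 256^2 = 65536 ≡ 83 (mod 1073)
1072 = 1024 + 32 + 16 in binary powers of 2.
So 2^1072 ≡ 83 · 451 · 83 ≡ 604 (mod 1073).
Since 604 ≠ 1, base 2 is a Fermat witness: 1073 is composite.

604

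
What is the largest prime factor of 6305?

97

6305 = 5 · 1261
1261 = 13 · 97
97 is prime.
So 6305 = 5 · 13 · 97; the largest prime factor is 97.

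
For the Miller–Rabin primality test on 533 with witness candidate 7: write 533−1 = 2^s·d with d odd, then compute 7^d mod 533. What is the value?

176

533 − 1 = 532 = 2^2 · 133, so d = 133.
7^1 ≡ 7 (mod 533)
7^2 ≡ 7^2 = 49 ≡ 49 (mod 533)
7^4 ≡ 49^2 = 2401 ≡ 269 (mod 533)
7^8 ≡ 269^2 = 72361 ≡ 406 (mod 533)
7^16 ≡ 406^2 = 164836 ≡ 139 (mod 533)
7^32 ≡ 139^2 = 19321 ≡ 133 (mod 533)
7^64 ≡ 133^2 = 17689 ≡ 100 (mod 533)
7^128 ≡ 100^2 = 10000 ≡ 406 (mod 533)
133 = 128 + 4 + 1 in binary powers of 2.
So 7^133 ≡ 406 · 269 · 7 ≡ 176 (mod 533).
Squaring chain: 176 → 62; never reaches −1, so base 7 is a Miller–Rabin witness that 533 is composite.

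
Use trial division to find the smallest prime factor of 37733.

37733 is odd.
Digit sum 23, not divisible by 3.
Ends in 3: not divisible by 5.
7: 37733 = 7·5390 + 3
11: 37733 = 11·3430 + 3
13: 37733 = 13·2902 + 7
17: 37733 = 17·2219 + 10
19: 37733 = 19·1985 + 18
23: 37733 = 23·1640 + 13
29: 37733 = 29·1301 + 4
31: 37733 = 31·1217 + 6
37: 37733 = 37·1019 + 30
41: 37733 = 41·920 + 13
43: 37733 = 43·877 + 22
47: 37733 = 47·802 + 39
53: 37733 = 53·711 + 50
59: 37733 = 59·639 + 32
61: 37733 = 61·618 + 35
67: 37733 = 67·563 + 12
71: 37733 = 71·531 + 32
73: 37733 = 73·516 + 65
79: 37733 = 79·477 + 50
83: 37733 = 83·454 + 51
89: 37733 = 89·423 + 86
97: 37733 = 97·389

97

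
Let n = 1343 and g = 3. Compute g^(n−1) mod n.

648

3^1 ≡ 3 (mod 1343)
3^2 ≡ 3^2 = 9 ≡ 9 (mod 1343)
3^4 ≡ 9^2 = 81 ≡ 81 (mod 1343)
3^8 ≡ 81^2 = 6561 ≡ 1189 (mod 1343)
3^16 ≡ 1189^2 = 1413721 ≡ 885 (mod 1343)
3^32 ≡ 885^2 = 783225 ≡ 256 (mod 1343)
3^64 ≡ 256^2 = 65536 ≡ 1072 (mod 1343)
3^128 ≡ 1072^2 = 1149184 ≡ 919 (mod 1343)
3^256 ≡ 919^2 = 844561 ≡ 1157 (mod 1343)
3^512 ≡ 1157^2 = 1338649 ≡ 1021 (mod 1343)
3^1024 ≡ 1021^2 = 1042441 ≡ 273 (mod 1343)
1342 = 1024 + 256 + 32 + 16 + 8 + 4 + 2 in binary powers of 2.
So 3^1342 ≡ 273 · 1157 · 256 · 885 · 1189 · 81 · 9 ≡ 648 (mod 1343).
Since 648 ≠ 1, base 3 is a Fermat witness: 1343 is composite.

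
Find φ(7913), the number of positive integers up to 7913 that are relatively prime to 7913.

Factor: 7913 = 41 · 193.
φ(7913) = (41−1) · (193−1) = 40 · 192 = 7680.

7680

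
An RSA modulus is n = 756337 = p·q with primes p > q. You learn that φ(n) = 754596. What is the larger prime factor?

φ(n) = (p−1)(q−1) = n − (p+q) + 1, so p + q = 756337 − 754596 + 1 = 1742.
p and q are the roots of t² − 1742t + 756337 = 0.
Discriminant: 1742² − 4·756337 = 3034564 − 3025348 = 9216; √9216 = 96.
q = (1742 − 96)/2 = 823, p = (1742 + 96)/2 = 919.
Check: 823 · 919 = 756337.

919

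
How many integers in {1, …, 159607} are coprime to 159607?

Factor: 159607 = 7 · 151^2.
φ(159607) = (7−1) · 151^1·(151−1) = 6 · 22650 = 135900.

135900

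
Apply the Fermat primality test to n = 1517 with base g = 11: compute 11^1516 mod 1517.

359

11^1 ≡ 11 (mod 1517)
11^2 ≡ 11^2 = 121 ≡ 121 (mod 1517)
11^4 ≡ 121^2 = 14641 ≡ 988 (mod 1517)
11^8 ≡ 988^2 = 976144 ≡ 713 (mod 1517)
11^16 ≡ 713^2 = 508369 ≡ 174 (mod 1517)
11^32 ≡ 174^2 = 30276 ≡ 1453 (mod 1517)
11^64 ≡ 1453^2 = 2111209 ≡ 1062 (mod 1517)
11^128 ≡ 1062^2 = 1127844 ≡ 713 (mod 1517)
11^256 ≡ 713^2 = 508369 ≡ 174 (mod 1517)
11^512 ≡ 174^2 = 30276 ≡ 1453 (mod 1517)
11^1024 ≡ 1453^2 = 2111209 ≡ 1062 (mod 1517)
1516 = 1024 + 256 + 128 + 64 + 32 + 8 + 4 in binary powers of 2.
So 11^1516 ≡ 1062 · 174 · 713 · 1062 · 1453 · 713 · 988 ≡ 359 (mod 1517).
Since 359 ≠ 1, base 11 is a Fermat witness: 1517 is composite.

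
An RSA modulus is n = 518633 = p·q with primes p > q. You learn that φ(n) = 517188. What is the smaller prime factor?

659

φ(n) = (p−1)(q−1) = n − (p+q) + 1, so p + q = 518633 − 517188 + 1 = 1446.
p and q are the roots of t² − 1446t + 518633 = 0.
Discriminant: 1446² − 4·518633 = 2090916 − 2074532 = 16384; √16384 = 128.
q = (1446 − 128)/2 = 659, p = (1446 + 128)/2 = 787.
Check: 659 · 787 = 518633.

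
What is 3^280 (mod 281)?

3^1 ≡ 3 (mod 281)
3^2 ≡ 3^2 = 9 ≡ 9 (mod 281)
3^4 ≡ 9^2 = 81 ≡ 81 (mod 281)
3^8 ≡ 81^2 = 6561 ≡ 98 (mod 281)
3^16 ≡ 98^2 = 9604 ≡ 50 (mod 281)
3^32 ≡ 50^2 = 2500 ≡ 252 (mod 281)
3^64 ≡ 252^2 = 63504 ≡ 279 (mod 281)
3^128 ≡ 279^2 = 77841 ≡ 4 (mod 281)
3^256 ≡ 4^2 = 16 ≡ 16 (mod 281)
280 = 256 + 16 + 8 in binary powers of 2.
So 3^280 ≡ 16 · 50 · 98 ≡ 1 (mod 281).
Since the result is 1, base 3 gives no evidence that 281 is composite.

1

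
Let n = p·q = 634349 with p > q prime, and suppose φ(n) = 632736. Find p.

φ(n) = (p−1)(q−1) = n − (p+q) + 1, so p + q = 634349 − 632736 + 1 = 1614.
p and q are the roots of t² − 1614t + 634349 = 0.
Discriminant: 1614² − 4·634349 = 2604996 − 2537396 = 67600; √67600 = 260.
q = (1614 − 260)/2 = 677, p = (1614 + 260)/2 = 937.
Check: 677 · 937 = 634349.

937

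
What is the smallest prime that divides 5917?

61

5917 is odd.
Digit sum 22, not divisible by 3.
Ends in 7: not divisible by 5.
7: 5917 = 7·845 + 2
11: 5917 = 11·537 + 10
13: 5917 = 13·455 + 2
17: 5917 = 17·348 + 1
19: 5917 = 19·311 + 8
23: 5917 = 23·257 + 6
29: 5917 = 29·204 + 1
31: 5917 = 31·190 + 27
37: 5917 = 37·159 + 34
41: 5917 = 41·144 + 13
43: 5917 = 43·137 + 26
47: 5917 = 47·125 + 42
53: 5917 = 53·111 + 34
59: 5917 = 59·100 + 17
61: 5917 = 61·97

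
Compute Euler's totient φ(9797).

Factor: 9797 = 97 · 101.
φ(9797) = (97−1) · (101−1) = 96 · 100 = 9600.

9600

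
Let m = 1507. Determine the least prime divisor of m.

1507 is odd.
Digit sum 13, not divisible by 3.
Ends in 7: not divisible by 5.
7: 1507 = 7·215 + 2
11: 1507 = 11·137

11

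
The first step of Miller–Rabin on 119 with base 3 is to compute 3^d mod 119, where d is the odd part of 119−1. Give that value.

119 − 1 = 118 = 2^1 · 59, so d = 59.
3^1 ≡ 3 (mod 119)
3^2 ≡ 3^2 = 9 ≡ 9 (mod 119)
3^4 ≡ 9^2 = 81 ≡ 81 (mod 119)
3^8 ≡ 81^2 = 6561 ≡ 16 (mod 119)
3^16 ≡ 16^2 = 256 ≡ 18 (mod 119)
3^32 ≡ 18^2 = 324 ≡ 86 (mod 119)
59 = 32 + 16 + 8 + 2 + 1 in binary powers of 2.
So 3^59 ≡ 86 · 18 · 16 · 9 · 3 ≡ 75 (mod 119).
Squaring chain: 75; never reaches −1, so base 3 is a Miller–Rabin witness that 119 is composite.

75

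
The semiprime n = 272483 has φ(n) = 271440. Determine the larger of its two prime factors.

523

φ(n) = (p−1)(q−1) = n − (p+q) + 1, so p + q = 272483 − 271440 + 1 = 1044.
p and q are the roots of t² − 1044t + 272483 = 0.
Discriminant: 1044² − 4·272483 = 1089936 − 1089932 = 4; √4 = 2.
q = (1044 − 2)/2 = 521, p = (1044 + 2)/2 = 523.
Check: 521 · 523 = 272483.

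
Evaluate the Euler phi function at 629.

Factor: 629 = 17 · 37.
φ(629) = (17−1) · (37−1) = 16 · 36 = 576.

576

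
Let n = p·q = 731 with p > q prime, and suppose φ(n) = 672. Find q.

φ(n) = (p−1)(q−1) = n − (p+q) + 1, so p + q = 731 − 672 + 1 = 60.
p and q are the roots of t² − 60t + 731 = 0.
Discriminant: 60² − 4·731 = 3600 − 2924 = 676; √676 = 26.
q = (60 − 26)/2 = 17, p = (60 + 26)/2 = 43.
Check: 17 · 43 = 731.

17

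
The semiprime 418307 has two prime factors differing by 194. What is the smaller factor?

Since p = q + 194, we have 418307 = q(q + 194), so q² + 194q − 418307 = 0.
Discriminant: 194² + 4·418307 = 37636 + 1673228 = 1710864; √1710864 = 1308.
q = (−194 + 1308)/2 = 557, and p = q + 194 = 751.
Check: 557 · 751 = 418307.

557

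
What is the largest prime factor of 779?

779 = 19 · 41
41 is prime.
So 779 = 19 · 41; the largest prime factor is 41.

41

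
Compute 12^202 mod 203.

12^1 ≡ 12 (mod 203)
12^2 ≡ 12^2 = 144 ≡ 144 (mod 203)
12^4 ≡ 144^2 = 20736 ≡ 30 (mod 203)
12^8 ≡ 30^2 = 900 ≡ 88 (mod 203)
12^16 ≡ 88^2 = 7744 ≡ 30 (mod 203)
12^32 ≡ 30^2 = 900 ≡ 88 (mod 203)
12^64 ≡ 88^2 = 7744 ≡ 30 (mod 203)
12^128 ≡ 30^2 = 900 ≡ 88 (mod 203)
202 = 128 + 64 + 8 + 2 in binary powers of 2.
So 12^202 ≡ 88 · 30 · 88 · 144 ≡ 86 (mod 203).
Since 86 ≠ 1, base 12 is a Fermat witness: 203 is composite.

86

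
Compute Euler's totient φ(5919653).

Factor: 5919653 = 151 · 197 · 199.
φ(5919653) = (151−1) · (197−1) · (199−1) = 150 · 196 · 198 = 5821200.

5821200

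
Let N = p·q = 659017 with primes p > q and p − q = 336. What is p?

997

Since p = q + 336, we have 659017 = q(q + 336), so q² + 336q − 659017 = 0.
Discriminant: 336² + 4·659017 = 112896 + 2636068 = 2748964; √2748964 = 1658.
q = (−336 + 1658)/2 = 661, and p = q + 336 = 997.
Check: 661 · 997 = 659017.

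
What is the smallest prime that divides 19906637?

19906637 is odd.
Digit sum 41, not divisible by 3.
Ends in 7: not divisible by 5.
7: 19906637 = 7·2843805 + 2
11: 19906637 = 11·1809694 + 3
13: 19906637 = 13·1531279 + 10
17: 19906637 = 17·1170978 + 11
19: 19906637 = 19·1047717 + 14
23: 19906637 = 23·865505 + 22
29: 19906637 = 29·686435 + 22
31: 19906637 = 31·642149 + 18
37: 19906637 = 37·538017 + 8
41: 19906637 = 41·485527 + 30
43: 19906637 = 43·462945 + 2
47: 19906637 = 47·423545 + 22
53: 19906637 = 53·375596 + 49
59: 19906637 = 59·337400 + 37
61: 19906637 = 61·326338 + 19
67: 19906637 = 67·297113 + 66
71: 19906637 = 71·280375 + 12
73: 19906637 = 73·272693 + 48
79: 19906637 = 79·251982 + 59
83: 19906637 = 83·239839

83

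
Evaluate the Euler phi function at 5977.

5796

Factor: 5977 = 43 · 139.
φ(5977) = (43−1) · (139−1) = 42 · 138 = 5796.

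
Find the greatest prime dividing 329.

329 = 7 · 47
47 is prime.
So 329 = 7 · 47; the largest prime factor is 47.

47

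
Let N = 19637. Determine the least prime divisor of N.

73

19637 is odd.
Digit sum 26, not divisible by 3.
Ends in 7: not divisible by 5.
7: 19637 = 7·2805 + 2
11: 19637 = 11·1785 + 2
13: 19637 = 13·1510 + 7
17: 19637 = 17·1155 + 2
19: 19637 = 19·1033 + 10
23: 19637 = 23·853 + 18
29: 19637 = 29·677 + 4
31: 19637 = 31·633 + 14
37: 19637 = 37·530 + 27
41: 19637 = 41·478 + 39
43: 19637 = 43·456 + 29
47: 19637 = 47·417 + 38
53: 19637 = 53·370 + 27
59: 19637 = 59·332 + 49
61: 19637 = 61·321 + 56
67: 19637 = 67·293 + 6
71: 19637 = 71·276 + 41
73: 19637 = 73·269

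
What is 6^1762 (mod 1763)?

651

6^1 ≡ 6 (mod 1763)
6^2 ≡ 6^2 = 36 ≡ 36 (mod 1763)
6^4 ≡ 36^2 = 1296 ≡ 1296 (mod 1763)
6^8 ≡ 1296^2 = 1679616 ≡ 1240 (mod 1763)
6^16 ≡ 1240^2 = 1537600 ≡ 264 (mod 1763)
6^32 ≡ 264^2 = 69696 ≡ 939 (mod 1763)
6^64 ≡ 939^2 = 881721 ≡ 221 (mod 1763)
6^128 ≡ 221^2 = 48841 ≡ 1240 (mod 1763)
6^256 ≡ 1240^2 = 1537600 ≡ 264 (mod 1763)
6^512 ≡ 264^2 = 69696 ≡ 939 (mod 1763)
6^1024 ≡ 939^2 = 881721 ≡ 221 (mod 1763)
1762 = 1024 + 512 + 128 + 64 + 32 + 2 in binary powers of 2.
So 6^1762 ≡ 221 · 939 · 1240 · 221 · 939 · 36 ≡ 651 (mod 1763).
Since 651 ≠ 1, base 6 is a Fermat witness: 1763 is composite.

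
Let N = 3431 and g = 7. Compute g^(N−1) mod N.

3069

7^1 ≡ 7 (mod 3431)
7^2 ≡ 7^2 = 49 ≡ 49 (mod 3431)
7^4 ≡ 49^2 = 2401 ≡ 2401 (mod 3431)
7^8 ≡ 2401^2 = 5764801 ≡ 721 (mod 3431)
7^16 ≡ 721^2 = 519841 ≡ 1760 (mod 3431)
7^32 ≡ 1760^2 = 3097600 ≡ 2838 (mod 3431)
7^64 ≡ 2838^2 = 8054244 ≡ 1687 (mod 3431)
7^128 ≡ 1687^2 = 2845969 ≡ 1670 (mod 3431)
7^256 ≡ 1670^2 = 2788900 ≡ 2928 (mod 3431)
7^512 ≡ 2928^2 = 8573184 ≡ 2546 (mod 3431)
7^1024 ≡ 2546^2 = 6482116 ≡ 957 (mod 3431)
7^2048 ≡ 957^2 = 915849 ≡ 3203 (mod 3431)
3430 = 2048 + 1024 + 256 + 64 + 32 + 4 + 2 in binary powers of 2.
So 7^3430 ≡ 3203 · 957 · 2928 · 1687 · 2838 · 2401 · 49 ≡ 3069 (mod 3431).
Since 3069 ≠ 1, base 7 is a Fermat witness: 3431 is composite.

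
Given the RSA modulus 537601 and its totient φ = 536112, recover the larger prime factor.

φ(n) = (p−1)(q−1) = n − (p+q) + 1, so p + q = 537601 − 536112 + 1 = 1490.
p and q are the roots of t² − 1490t + 537601 = 0.
Discriminant: 1490² − 4·537601 = 2220100 − 2150404 = 69696; √69696 = 264.
q = (1490 − 264)/2 = 613, p = (1490 + 264)/2 = 877.
Check: 613 · 877 = 537601.

877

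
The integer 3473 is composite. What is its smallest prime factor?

3473 is odd.
Digit sum 17, not divisible by 3.
Ends in 3: not divisible by 5.
7: 3473 = 7·496 + 1
11: 3473 = 11·315 + 8
13: 3473 = 13·267 + 2
17: 3473 = 17·204 + 5
19: 3473 = 19·182 + 15
23: 3473 = 23·151

23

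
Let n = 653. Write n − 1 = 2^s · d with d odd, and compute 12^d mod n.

149

653 − 1 = 652 = 2^2 · 163, so d = 163.
12^1 ≡ 12 (mod 653)
12^2 ≡ 12^2 = 144 ≡ 144 (mod 653)
12^4 ≡ 144^2 = 20736 ≡ 493 (mod 653)
12^8 ≡ 493^2 = 243049 ≡ 133 (mod 653)
12^16 ≡ 133^2 = 17689 ≡ 58 (mod 653)
12^32 ≡ 58^2 = 3364 ≡ 99 (mod 653)
12^64 ≡ 99^2 = 9801 ≡ 6 (mod 653)
12^128 ≡ 6^2 = 36 ≡ 36 (mod 653)
163 = 128 + 32 + 2 + 1 in binary powers of 2.
So 12^163 ≡ 36 · 99 · 144 · 12 ≡ 149 (mod 653).
Squaring chain: 149 → 652; reaches −1, so base 12 does not prove 653 composite.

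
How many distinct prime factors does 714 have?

4

714 = 2 · 357
357 = 3 · 119
119 = 7 · 17
714 = 2 · 3 · 7 · 17, which has 4 distinct prime factors.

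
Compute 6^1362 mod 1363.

6^1 ≡ 6 (mod 1363)
6^2 ≡ 6^2 = 36 ≡ 36 (mod 1363)
6^4 ≡ 36^2 = 1296 ≡ 1296 (mod 1363)
6^8 ≡ 1296^2 = 1679616 ≡ 400 (mod 1363)
6^16 ≡ 400^2 = 160000 ≡ 529 (mod 1363)
6^32 ≡ 529^2 = 279841 ≡ 426 (mod 1363)
6^64 ≡ 426^2 = 181476 ≡ 197 (mod 1363)
6^128 ≡ 197^2 = 38809 ≡ 645 (mod 1363)
6^256 ≡ 645^2 = 416025 ≡ 310 (mod 1363)
6^512 ≡ 310^2 = 96100 ≡ 690 (mod 1363)
6^1024 ≡ 690^2 = 476100 ≡ 413 (mod 1363)
1362 = 1024 + 256 + 64 + 16 + 2 in binary powers of 2.
So 6^1362 ≡ 413 · 310 · 197 · 529 · 36 ≡ 397 (mod 1363).
Since 397 ≠ 1, base 6 is a Fermat witness: 1363 is composite.

397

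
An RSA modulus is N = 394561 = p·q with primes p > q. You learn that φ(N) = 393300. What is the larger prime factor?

691

φ(n) = (p−1)(q−1) = n − (p+q) + 1, so p + q = 394561 − 393300 + 1 = 1262.
p and q are the roots of t² − 1262t + 394561 = 0.
Discriminant: 1262² − 4·394561 = 1592644 − 1578244 = 14400; √14400 = 120.
q = (1262 − 120)/2 = 571, p = (1262 + 120)/2 = 691.
Check: 571 · 691 = 394561.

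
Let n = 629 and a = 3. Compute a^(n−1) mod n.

625

3^1 ≡ 3 (mod 629)
3^2 ≡ 3^2 = 9 ≡ 9 (mod 629)
3^4 ≡ 9^2 = 81 ≡ 81 (mod 629)
3^8 ≡ 81^2 = 6561 ≡ 271 (mod 629)
3^16 ≡ 271^2 = 73441 ≡ 477 (mod 629)
3^32 ≡ 477^2 = 227529 ≡ 460 (mod 629)
3^64 ≡ 460^2 = 211600 ≡ 256 (mod 629)
3^128 ≡ 256^2 = 65536 ≡ 120 (mod 629)
3^256 ≡ 120^2 = 14400 ≡ 562 (mod 629)
3^512 ≡ 562^2 = 315844 ≡ 86 (mod 629)
628 = 512 + 64 + 32 + 16 + 4 in binary powers of 2.
So 3^628 ≡ 86 · 256 · 460 · 477 · 81 ≡ 625 (mod 629).
Since 625 ≠ 1, base 3 is a Fermat witness: 629 is composite.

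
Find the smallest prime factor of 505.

505 is odd.
Digit sum 10, not divisible by 3.
Ends in 5: divisible by 5.

5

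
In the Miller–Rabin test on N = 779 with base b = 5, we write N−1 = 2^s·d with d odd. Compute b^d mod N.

500

779 − 1 = 778 = 2^1 · 389, so d = 389.
5^1 ≡ 5 (mod 779)
5^2 ≡ 5^2 = 25 ≡ 25 (mod 779)
5^4 ≡ 25^2 = 625 ≡ 625 (mod 779)
5^8 ≡ 625^2 = 390625 ≡ 346 (mod 779)
5^16 ≡ 346^2 = 119716 ≡ 529 (mod 779)
5^32 ≡ 529^2 = 279841 ≡ 180 (mod 779)
5^64 ≡ 180^2 = 32400 ≡ 461 (mod 779)
5^128 ≡ 461^2 = 212521 ≡ 633 (mod 779)
5^256 ≡ 633^2 = 400689 ≡ 283 (mod 779)
389 = 256 + 128 + 4 + 1 in binary powers of 2.
So 5^389 ≡ 283 · 633 · 625 · 5 ≡ 500 (mod 779).
Squaring chain: 500; never reaches −1, so base 5 is a Miller–Rabin witness that 779 is composite.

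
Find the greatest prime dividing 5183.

73

5183 = 71 · 73
73 is prime.
So 5183 = 71 · 73; the largest prime factor is 73.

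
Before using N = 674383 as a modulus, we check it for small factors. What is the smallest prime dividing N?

23

674383 is odd.
Digit sum 31, not divisible by 3.
Ends in 3: not divisible by 5.
7: 674383 = 7·96340 + 3
11: 674383 = 11·61307 + 6
13: 674383 = 13·51875 + 8
17: 674383 = 17·39669 + 10
19: 674383 = 19·35493 + 16
23: 674383 = 23·29321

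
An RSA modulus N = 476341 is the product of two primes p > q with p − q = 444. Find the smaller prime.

Since p = q + 444, we have 476341 = q(q + 444), so q² + 444q − 476341 = 0.
Discriminant: 444² + 4·476341 = 197136 + 1905364 = 2102500; √2102500 = 1450.
q = (−444 + 1450)/2 = 503, and p = q + 444 = 947.
Check: 503 · 947 = 476341.

503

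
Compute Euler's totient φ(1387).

Factor: 1387 = 19 · 73.
φ(1387) = (19−1) · (73−1) = 18 · 72 = 1296.

1296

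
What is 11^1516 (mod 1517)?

359

11^1 ≡ 11 (mod 1517)
11^2 ≡ 11^2 = 121 ≡ 121 (mod 1517)
11^4 ≡ 121^2 = 14641 ≡ 988 (mod 1517)
11^8 ≡ 988^2 = 976144 ≡ 713 (mod 1517)
11^16 ≡ 713^2 = 508369 ≡ 174 (mod 1517)
11^32 ≡ 174^2 = 30276 ≡ 1453 (mod 1517)
11^64 ≡ 1453^2 = 2111209 ≡ 1062 (mod 1517)
11^128 ≡ 1062^2 = 1127844 ≡ 713 (mod 1517)
11^256 ≡ 713^2 = 508369 ≡ 174 (mod 1517)
11^512 ≡ 174^2 = 30276 ≡ 1453 (mod 1517)
11^1024 ≡ 1453^2 = 2111209 ≡ 1062 (mod 1517)
1516 = 1024 + 256 + 128 + 64 + 32 + 8 + 4 in binary powers of 2.
So 11^1516 ≡ 1062 · 174 · 713 · 1062 · 1453 · 713 · 988 ≡ 359 (mod 1517).
Since 359 ≠ 1, base 11 is a Fermat witness: 1517 is composite.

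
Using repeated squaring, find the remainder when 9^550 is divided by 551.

9^1 ≡ 9 (mod 551)
9^2 ≡ 9^2 = 81 ≡ 81 (mod 551)
9^4 ≡ 81^2 = 6561 ≡ 500 (mod 551)
9^8 ≡ 500^2 = 250000 ≡ 397 (mod 551)
9^16 ≡ 397^2 = 157609 ≡ 23 (mod 551)
9^32 ≡ 23^2 = 529 ≡ 529 (mod 551)
9^64 ≡ 529^2 = 279841 ≡ 484 (mod 551)
9^128 ≡ 484^2 = 234256 ≡ 81 (mod 551)
9^256 ≡ 81^2 = 6561 ≡ 500 (mod 551)
9^512 ≡ 500^2 = 250000 ≡ 397 (mod 551)
550 = 512 + 32 + 4 + 2 in binary powers of 2.
So 9^550 ≡ 397 · 529 · 500 · 81 ≡ 123 (mod 551).
Since 123 ≠ 1, base 9 is a Fermat witness: 551 is composite.

123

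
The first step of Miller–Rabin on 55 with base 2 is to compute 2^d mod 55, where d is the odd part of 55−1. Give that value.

55 − 1 = 54 = 2^1 · 27, so d = 27.
2^1 ≡ 2 (mod 55)
2^2 ≡ 2^2 = 4 ≡ 4 (mod 55)
2^4 ≡ 4^2 = 16 ≡ 16 (mod 55)
2^8 ≡ 16^2 = 256 ≡ 36 (mod 55)
2^16 ≡ 36^2 = 1296 ≡ 31 (mod 55)
27 = 16 + 8 + 2 + 1 in binary powers of 2.
So 2^27 ≡ 31 · 36 · 4 · 2 ≡ 18 (mod 55).
Squaring chain: 18; never reaches −1, so base 2 is a Miller–Rabin witness that 55 is composite.

18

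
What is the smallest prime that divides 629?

17

629 is odd.
Digit sum 17, not divisible by 3.
Ends in 9: not divisible by 5.
7: 629 = 7·89 + 6
11: 629 = 11·57 + 2
13: 629 = 13·48 + 5
17: 629 = 17·37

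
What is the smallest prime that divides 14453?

97

14453 is odd.
Digit sum 17, not divisible by 3.
Ends in 3: not divisible by 5.
7: 14453 = 7·2064 + 5
11: 14453 = 11·1313 + 10
13: 14453 = 13·1111 + 10
17: 14453 = 17·850 + 3
19: 14453 = 19·760 + 13
23: 14453 = 23·628 + 9
29: 14453 = 29·498 + 11
31: 14453 = 31·466 + 7
37: 14453 = 37·390 + 23
41: 14453 = 41·352 + 21
43: 14453 = 43·336 + 5
47: 14453 = 47·307 + 24
53: 14453 = 53·272 + 37
59: 14453 = 59·244 + 57
61: 14453 = 61·236 + 57
67: 14453 = 67·215 + 48
71: 14453 = 71·203 + 40
73: 14453 = 73·197 + 72
79: 14453 = 79·182 + 75
83: 14453 = 83·174 + 11
89: 14453 = 89·162 + 35
97: 14453 = 97·149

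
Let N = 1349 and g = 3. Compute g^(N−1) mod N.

3^1 ≡ 3 (mod 1349)
3^2 ≡ 3^2 = 9 ≡ 9 (mod 1349)
3^4 ≡ 9^2 = 81 ≡ 81 (mod 1349)
3^8 ≡ 81^2 = 6561 ≡ 1165 (mod 1349)
3^16 ≡ 1165^2 = 1357225 ≡ 131 (mod 1349)
3^32 ≡ 131^2 = 17161 ≡ 973 (mod 1349)
3^64 ≡ 973^2 = 946729 ≡ 1080 (mod 1349)
3^128 ≡ 1080^2 = 1166400 ≡ 864 (mod 1349)
3^256 ≡ 864^2 = 746496 ≡ 499 (mod 1349)
3^512 ≡ 499^2 = 249001 ≡ 785 (mod 1349)
3^1024 ≡ 785^2 = 616225 ≡ 1081 (mod 1349)
1348 = 1024 + 256 + 64 + 4 in binary powers of 2.
So 3^1348 ≡ 1081 · 499 · 1080 · 81 ≡ 682 (mod 1349).
Since 682 ≠ 1, base 3 is a Fermat witness: 1349 is composite.

682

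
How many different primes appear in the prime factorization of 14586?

14586 = 2 · 7293
7293 = 3 · 2431
2431 = 11 · 221
221 = 13 · 17
14586 = 2 · 3 · 11 · 13 · 17, which has 5 distinct prime factors.

5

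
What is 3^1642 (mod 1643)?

820

3^1 ≡ 3 (mod 1643)
3^2 ≡ 3^2 = 9 ≡ 9 (mod 1643)
3^4 ≡ 9^2 = 81 ≡ 81 (mod 1643)
3^8 ≡ 81^2 = 6561 ≡ 1632 (mod 1643)
3^16 ≡ 1632^2 = 2663424 ≡ 121 (mod 1643)
3^32 ≡ 121^2 = 14641 ≡ 1497 (mod 1643)
3^64 ≡ 1497^2 = 2241009 ≡ 1600 (mod 1643)
3^128 ≡ 1600^2 = 2560000 ≡ 206 (mod 1643)
3^256 ≡ 206^2 = 42436 ≡ 1361 (mod 1643)
3^512 ≡ 1361^2 = 1852321 ≡ 660 (mod 1643)
3^1024 ≡ 660^2 = 435600 ≡ 205 (mod 1643)
1642 = 1024 + 512 + 64 + 32 + 8 + 2 in binary powers of 2.
So 3^1642 ≡ 205 · 660 · 1600 · 1497 · 1632 · 9 ≡ 820 (mod 1643).
Since 820 ≠ 1, base 3 is a Fermat witness: 1643 is composite.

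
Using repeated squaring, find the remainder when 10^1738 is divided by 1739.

10^1 ≡ 10 (mod 1739)
10^2 ≡ 10^2 = 100 ≡ 100 (mod 1739)
10^4 ≡ 100^2 = 10000 ≡ 1305 (mod 1739)
10^8 ≡ 1305^2 = 1703025 ≡ 544 (mod 1739)
10^16 ≡ 544^2 = 295936 ≡ 306 (mod 1739)
10^32 ≡ 306^2 = 93636 ≡ 1469 (mod 1739)
10^64 ≡ 1469^2 = 2157961 ≡ 1601 (mod 1739)
10^128 ≡ 1601^2 = 2563201 ≡ 1654 (mod 1739)
10^256 ≡ 1654^2 = 2735716 ≡ 269 (mod 1739)
10^512 ≡ 269^2 = 72361 ≡ 1062 (mod 1739)
10^1024 ≡ 1062^2 = 1127844 ≡ 972 (mod 1739)
1738 = 1024 + 512 + 128 + 64 + 8 + 2 in binary powers of 2.
So 10^1738 ≡ 972 · 1062 · 1654 · 1601 · 544 · 100 ≡ 1231 (mod 1739).
Since 1231 ≠ 1, base 10 is a Fermat witness: 1739 is composite.

1231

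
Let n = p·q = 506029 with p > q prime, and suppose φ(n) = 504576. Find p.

φ(n) = (p−1)(q−1) = n − (p+q) + 1, so p + q = 506029 − 504576 + 1 = 1454.
p and q are the roots of t² − 1454t + 506029 = 0.
Discriminant: 1454² − 4·506029 = 2114116 − 2024116 = 90000; √90000 = 300.
q = (1454 − 300)/2 = 577, p = (1454 + 300)/2 = 877.
Check: 577 · 877 = 506029.

877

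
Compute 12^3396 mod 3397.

12^1 ≡ 12 (mod 3397)
12^2 ≡ 12^2 = 144 ≡ 144 (mod 3397)
12^4 ≡ 144^2 = 20736 ≡ 354 (mod 3397)
12^8 ≡ 354^2 = 125316 ≡ 3024 (mod 3397)
12^16 ≡ 3024^2 = 9144576 ≡ 3249 (mod 3397)
12^32 ≡ 3249^2 = 10556001 ≡ 1522 (mod 3397)
12^64 ≡ 1522^2 = 2316484 ≡ 3127 (mod 3397)
12^128 ≡ 3127^2 = 9778129 ≡ 1563 (mod 3397)
12^256 ≡ 1563^2 = 2442969 ≡ 526 (mod 3397)
12^512 ≡ 526^2 = 276676 ≡ 1519 (mod 3397)
12^1024 ≡ 1519^2 = 2307361 ≡ 798 (mod 3397)
12^2048 ≡ 798^2 = 636804 ≡ 1565 (mod 3397)
3396 = 2048 + 1024 + 256 + 64 + 4 in binary powers of 2.
So 12^3396 ≡ 1565 · 798 · 526 · 3127 · 354 ≡ 1116 (mod 3397).
Since 1116 ≠ 1, base 12 is a Fermat witness: 3397 is composite.

1116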